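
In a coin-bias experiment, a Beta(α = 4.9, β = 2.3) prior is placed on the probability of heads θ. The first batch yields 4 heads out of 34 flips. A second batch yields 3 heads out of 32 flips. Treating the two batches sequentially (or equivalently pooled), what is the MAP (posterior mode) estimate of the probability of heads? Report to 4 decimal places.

The Beta prior is conjugate to a Binomial/Bernoulli likelihood; the update adds successes to α and failures to β.
After batch 1: Beta(4.9+4, 2.3+30) = Beta(8.9, 32.3).
After batch 2: Beta(8.9+3, 32.3+29) = Beta(11.9, 61.3).
Mode of Beta(a,b) for a,b>1 is (a−1)/(a+b−2) = 10.9/71.2 = 0.1531.

0.1531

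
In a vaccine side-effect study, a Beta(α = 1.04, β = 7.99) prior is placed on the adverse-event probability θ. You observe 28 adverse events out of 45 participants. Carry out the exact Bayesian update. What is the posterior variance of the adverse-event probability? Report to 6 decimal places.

0.004517

The Beta prior is conjugate to a Binomial/Bernoulli likelihood; the update adds successes to α and failures to β.
Posterior: Beta(α+k, β+n−k) = Beta(1.04+28, 7.99+17) = Beta(29.04, 24.99).
Var = αβ/((α+β)²(α+β+1)) = 29.04·24.99/(54.03²·55.03) = 0.004517.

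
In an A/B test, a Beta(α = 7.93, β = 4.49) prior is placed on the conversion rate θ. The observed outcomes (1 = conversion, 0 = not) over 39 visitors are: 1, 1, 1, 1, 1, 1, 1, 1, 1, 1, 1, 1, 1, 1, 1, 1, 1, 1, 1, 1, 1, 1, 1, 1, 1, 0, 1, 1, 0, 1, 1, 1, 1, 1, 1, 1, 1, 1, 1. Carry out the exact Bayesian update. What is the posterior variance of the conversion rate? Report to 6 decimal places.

0.002104

The Beta prior is conjugate to a Binomial/Bernoulli likelihood; the update adds successes to α and failures to β.
Posterior: Beta(α+k, β+n−k) = Beta(7.93+37, 4.49+2) = Beta(44.93, 6.49).
Var = αβ/((α+β)²(α+β+1)) = 44.93·6.49/(51.42²·52.42) = 0.002104.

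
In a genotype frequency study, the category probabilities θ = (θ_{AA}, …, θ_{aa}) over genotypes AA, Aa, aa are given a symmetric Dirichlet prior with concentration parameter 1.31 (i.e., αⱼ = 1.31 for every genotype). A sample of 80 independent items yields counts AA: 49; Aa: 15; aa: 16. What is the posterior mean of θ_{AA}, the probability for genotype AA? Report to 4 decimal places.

0.5994

The Dirichlet prior is conjugate to the Multinomial likelihood: each posterior αⱼ = prior αⱼ + observed count nⱼ.
Posterior concentration: (50.31, 16.31, 17.31), total = 83.93.
E[θ_{AA}|data] = α_{AA}/Σα = 50.31/83.93 = 0.5994.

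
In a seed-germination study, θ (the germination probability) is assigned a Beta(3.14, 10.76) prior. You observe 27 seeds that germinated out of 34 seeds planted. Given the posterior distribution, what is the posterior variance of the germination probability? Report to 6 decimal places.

0.004771

The Beta prior is conjugate to a Binomial/Bernoulli likelihood; the update adds successes to α and failures to β.
Posterior: Beta(α+k, β+n−k) = Beta(3.14+27, 10.76+7) = Beta(30.14, 17.76).
Var = αβ/((α+β)²(α+β+1)) = 30.14·17.76/(47.90²·48.90) = 0.004771.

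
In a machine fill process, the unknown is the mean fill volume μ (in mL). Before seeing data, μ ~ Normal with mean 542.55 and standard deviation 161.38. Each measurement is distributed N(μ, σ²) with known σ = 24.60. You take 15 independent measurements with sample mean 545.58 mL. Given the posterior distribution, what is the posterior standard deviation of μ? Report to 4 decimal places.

For Normal data with known variance σ², a Normal(μ₀, σ₀²) prior on μ is conjugate. Posterior precision = 1/σ₀² + n/σ²; posterior mean is the precision-weighted average of μ₀ and x̄.
σ₀² = 161.38² = 26043.5044, σ² = 24.60² = 605.16; σ² + n·σ₀² = 605.16 + 15·26043.5044 = 391257.726.
Posterior precision = 1/σ₀² + n/σ² = 1/26043.5044 + 15/605.16 = (σ² + n·σ₀²)/(σ₀²σ²) = 391257.726/(26043.5044·605.16); posterior variance σₙ² = σ₀²σ²/(σ² + n·σ₀²) = 26043.5044·605.16/391257.726 = 40.281600.
Posterior SD = √σₙ² = √(26043.5044·605.16/391257.726) = 6.3468.

6.3468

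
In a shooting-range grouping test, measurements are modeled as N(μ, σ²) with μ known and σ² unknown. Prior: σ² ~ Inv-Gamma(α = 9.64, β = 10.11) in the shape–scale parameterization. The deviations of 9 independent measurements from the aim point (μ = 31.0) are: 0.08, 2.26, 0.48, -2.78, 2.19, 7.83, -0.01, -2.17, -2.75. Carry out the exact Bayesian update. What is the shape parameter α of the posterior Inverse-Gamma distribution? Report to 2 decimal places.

14.14

With known mean μ and an Inverse-Gamma(α, β) prior on σ², the Normal likelihood is conjugate: posterior is Inv-Gamma(α + n/2, β + Σ(xᵢ−μ)²/2).
Σ(xᵢ−μ)² = (0.08)² + (2.26)² + (0.48)² + (-2.78)² + (2.19)² + (7.83)² + (-0.01)² + (-2.17)² + (-2.75)² = 91.4493.
Posterior: Inv-Gamma(9.64 + 9/2, 10.11 + 91.4493/2) = Inv-Gamma(14.14, 55.83465).
Posterior α = 14.14.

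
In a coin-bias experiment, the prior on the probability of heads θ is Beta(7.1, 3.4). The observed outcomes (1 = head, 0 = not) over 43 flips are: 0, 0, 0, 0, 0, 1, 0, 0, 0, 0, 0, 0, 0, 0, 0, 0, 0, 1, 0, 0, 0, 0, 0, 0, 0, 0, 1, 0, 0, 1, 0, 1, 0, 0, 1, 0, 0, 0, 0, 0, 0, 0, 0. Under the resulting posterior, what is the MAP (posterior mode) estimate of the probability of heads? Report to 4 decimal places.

0.2350

The Beta prior is conjugate to a Binomial/Bernoulli likelihood; the update adds successes to α and failures to β.
Posterior: Beta(α+k, β+n−k) = Beta(7.1+6, 3.4+37) = Beta(13.1, 40.4).
Mode of Beta(a,b) for a,b>1 is (a−1)/(a+b−2) = 12.1/51.5 = 0.2350.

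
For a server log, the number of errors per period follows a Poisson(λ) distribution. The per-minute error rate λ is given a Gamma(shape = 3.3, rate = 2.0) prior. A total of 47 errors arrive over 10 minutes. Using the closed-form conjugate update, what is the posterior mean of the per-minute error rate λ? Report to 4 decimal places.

With a Gamma(shape α, rate β) prior, the Poisson likelihood is conjugate: the posterior is Gamma(α + ΣXᵢ, β + n).
Posterior: Gamma(α+S, β+n) = Gamma(3.3+47, 2.0+10) = Gamma(50.3, 12.0).
Posterior mean = α/β = 50.3/12.0 = 4.1917.

4.1917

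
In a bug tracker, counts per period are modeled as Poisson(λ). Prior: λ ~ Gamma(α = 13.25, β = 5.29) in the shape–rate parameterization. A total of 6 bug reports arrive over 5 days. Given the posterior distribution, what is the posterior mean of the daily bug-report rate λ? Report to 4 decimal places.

1.8707

With a Gamma(shape α, rate β) prior, the Poisson likelihood is conjugate: the posterior is Gamma(α + ΣXᵢ, β + n).
Posterior: Gamma(α+S, β+n) = Gamma(13.25+6, 5.29+5) = Gamma(19.25, 10.29).
Posterior mean = α/β = 19.25/10.29 = 1.8707.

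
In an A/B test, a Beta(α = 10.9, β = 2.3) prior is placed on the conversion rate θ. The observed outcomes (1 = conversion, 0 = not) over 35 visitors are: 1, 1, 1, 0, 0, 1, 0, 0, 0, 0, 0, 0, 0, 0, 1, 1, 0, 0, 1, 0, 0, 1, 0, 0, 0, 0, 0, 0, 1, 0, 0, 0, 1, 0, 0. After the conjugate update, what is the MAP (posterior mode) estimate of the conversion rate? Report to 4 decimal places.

The Beta prior is conjugate to a Binomial/Bernoulli likelihood; the update adds successes to α and failures to β.
Posterior: Beta(α+k, β+n−k) = Beta(10.9+10, 2.3+25) = Beta(20.9, 27.3).
Mode of Beta(a,b) for a,b>1 is (a−1)/(a+b−2) = 19.9/46.2 = 0.4307.

0.4307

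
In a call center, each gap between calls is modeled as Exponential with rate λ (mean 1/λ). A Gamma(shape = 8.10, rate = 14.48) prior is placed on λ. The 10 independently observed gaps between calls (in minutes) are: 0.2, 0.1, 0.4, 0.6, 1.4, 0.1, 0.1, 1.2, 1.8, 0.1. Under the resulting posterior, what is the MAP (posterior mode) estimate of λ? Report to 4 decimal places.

0.8350

With a Gamma(shape α, rate β) prior on the exponential rate λ, the posterior after n observations with total T = Σxᵢ is Gamma(α+n, β+T).
Sum of observations T = 6.0 minutes; n = 10.
Posterior: Gamma(8.10+10, 14.48+6.0) = Gamma(18.10, 20.48).
Mode = (α−1)/β = 0.8350.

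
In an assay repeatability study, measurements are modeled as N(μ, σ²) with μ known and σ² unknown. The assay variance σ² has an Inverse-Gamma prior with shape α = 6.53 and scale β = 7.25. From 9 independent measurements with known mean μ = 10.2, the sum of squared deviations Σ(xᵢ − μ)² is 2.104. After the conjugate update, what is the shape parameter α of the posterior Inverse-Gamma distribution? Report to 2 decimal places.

11.03

With known mean μ and an Inverse-Gamma(α, β) prior on σ², the Normal likelihood is conjugate: posterior is Inv-Gamma(α + n/2, β + Σ(xᵢ−μ)²/2).
Posterior: Inv-Gamma(6.53 + 9/2, 7.25 + 2.104/2) = Inv-Gamma(11.03, 8.3020).
Posterior α = 11.03.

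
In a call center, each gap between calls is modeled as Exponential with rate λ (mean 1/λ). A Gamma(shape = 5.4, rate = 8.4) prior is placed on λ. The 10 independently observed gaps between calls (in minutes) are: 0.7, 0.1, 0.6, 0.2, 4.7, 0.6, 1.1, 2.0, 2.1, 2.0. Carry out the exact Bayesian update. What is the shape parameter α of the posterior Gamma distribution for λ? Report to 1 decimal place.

15.4

With a Gamma(shape α, rate β) prior on the exponential rate λ, the posterior after n observations with total T = Σxᵢ is Gamma(α+n, β+T).
Sum of observations T = 14.1 minutes; n = 10.
Posterior: Gamma(5.4+10, 8.4+14.1) = Gamma(15.4, 22.5).
Posterior α = 15.4.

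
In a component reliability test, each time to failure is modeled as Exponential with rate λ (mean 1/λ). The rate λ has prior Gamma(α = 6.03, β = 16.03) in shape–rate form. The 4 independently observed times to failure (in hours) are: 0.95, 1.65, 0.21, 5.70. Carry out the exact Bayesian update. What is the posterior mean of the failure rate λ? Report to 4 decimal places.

With a Gamma(shape α, rate β) prior on the exponential rate λ, the posterior after n observations with total T = Σxᵢ is Gamma(α+n, β+T).
Sum of observations T = 8.51 hours; n = 4.
Posterior: Gamma(6.03+4, 16.03+8.51) = Gamma(10.03, 24.54).
Posterior mean of λ = α/β = 10.03/24.54 = 0.4087.

0.4087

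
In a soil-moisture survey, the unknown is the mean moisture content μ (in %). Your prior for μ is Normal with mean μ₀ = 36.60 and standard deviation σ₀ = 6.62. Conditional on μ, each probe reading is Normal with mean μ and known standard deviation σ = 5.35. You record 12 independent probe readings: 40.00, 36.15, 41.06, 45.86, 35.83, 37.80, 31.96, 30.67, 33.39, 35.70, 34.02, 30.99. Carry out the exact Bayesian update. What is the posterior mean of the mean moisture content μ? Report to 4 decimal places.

36.1440

For Normal data with known variance σ², a Normal(μ₀, σ₀²) prior on μ is conjugate. Posterior precision = 1/σ₀² + n/σ²; posterior mean is the precision-weighted average of μ₀ and x̄.
Σxᵢ = 40.00 + 36.15 + 41.06 + 45.86 + 35.83 + 37.80 + 31.96 + 30.67 + 33.39 + 35.70 + 34.02 + 30.99 = 433.43, so n·x̄ = 433.43.
σ₀² = 6.62² = 43.8244, σ² = 5.35² = 28.6225; σ² + n·σ₀² = 28.6225 + 12·43.8244 = 554.5153.
Posterior mean = (μ₀/σ₀² + n·x̄/σ²)/(1/σ₀² + n/σ²) = (σ²·μ₀ + σ₀²·n·x̄)/(σ² + n·σ₀²) = (28.6225·36.60 + 43.8244·433.43)/554.5153 = 20042.393192/554.5153 = 36.1440.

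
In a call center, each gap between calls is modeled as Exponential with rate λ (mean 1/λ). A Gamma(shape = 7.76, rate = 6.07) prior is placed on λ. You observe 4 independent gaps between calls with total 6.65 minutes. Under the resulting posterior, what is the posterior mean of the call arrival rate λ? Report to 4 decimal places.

With a Gamma(shape α, rate β) prior on the exponential rate λ, the posterior after n observations with total T = Σxᵢ is Gamma(α+n, β+T).
Posterior: Gamma(7.76+4, 6.07+6.65) = Gamma(11.76, 12.72).
Posterior mean of λ = α/β = 11.76/12.72 = 0.9245.

0.9245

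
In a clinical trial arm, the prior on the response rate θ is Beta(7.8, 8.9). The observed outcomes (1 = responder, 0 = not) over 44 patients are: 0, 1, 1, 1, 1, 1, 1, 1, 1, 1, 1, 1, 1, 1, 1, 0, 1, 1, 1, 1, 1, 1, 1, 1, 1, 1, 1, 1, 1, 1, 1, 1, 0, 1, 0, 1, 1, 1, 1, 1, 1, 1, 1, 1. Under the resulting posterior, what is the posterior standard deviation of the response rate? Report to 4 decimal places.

The Beta prior is conjugate to a Binomial/Bernoulli likelihood; the update adds successes to α and failures to β.
Posterior: Beta(α+k, β+n−k) = Beta(7.8+40, 8.9+4) = Beta(47.8, 12.9).
Var = αβ/((α+β)²(α+β+1)) = 47.8·12.9/(60.7²·61.7) = 0.00271241; SD = √0.00271241 = 0.0521.

0.0521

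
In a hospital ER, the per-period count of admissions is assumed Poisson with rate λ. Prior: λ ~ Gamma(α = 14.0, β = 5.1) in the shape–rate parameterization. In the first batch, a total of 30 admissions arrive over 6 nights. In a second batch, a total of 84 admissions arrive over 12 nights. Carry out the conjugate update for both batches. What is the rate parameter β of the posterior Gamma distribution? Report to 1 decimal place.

23.1

With a Gamma(shape α, rate β) prior, the Poisson likelihood is conjugate: the posterior is Gamma(α + ΣXᵢ, β + n).
After batch 1: Gamma(α+S, β+n) = Gamma(14.0+30, 5.1+6) = Gamma(44.0, 11.1).
After batch 2: Gamma(α+S, β+n) = Gamma(44.0+84, 11.1+12) = Gamma(128.0, 23.1).
Posterior β = 23.1.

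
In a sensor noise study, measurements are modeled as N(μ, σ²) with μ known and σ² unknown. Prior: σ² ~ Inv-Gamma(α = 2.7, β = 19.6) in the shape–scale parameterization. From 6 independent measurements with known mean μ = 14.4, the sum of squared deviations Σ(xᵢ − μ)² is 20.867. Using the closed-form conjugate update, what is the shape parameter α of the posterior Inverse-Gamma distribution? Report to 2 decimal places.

5.70

With known mean μ and an Inverse-Gamma(α, β) prior on σ², the Normal likelihood is conjugate: posterior is Inv-Gamma(α + n/2, β + Σ(xᵢ−μ)²/2).
Posterior: Inv-Gamma(2.7 + 6/2, 19.6 + 20.867/2) = Inv-Gamma(5.70, 30.0335).
Posterior α = 5.70.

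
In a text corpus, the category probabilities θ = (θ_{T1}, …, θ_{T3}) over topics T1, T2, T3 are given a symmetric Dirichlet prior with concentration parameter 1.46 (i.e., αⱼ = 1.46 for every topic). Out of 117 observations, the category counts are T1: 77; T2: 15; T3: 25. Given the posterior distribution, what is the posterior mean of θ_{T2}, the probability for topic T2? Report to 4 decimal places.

The Dirichlet prior is conjugate to the Multinomial likelihood: each posterior αⱼ = prior αⱼ + observed count nⱼ.
Posterior concentration: (78.46, 16.46, 26.46), total = 121.38.
E[θ_{T2}|data] = α_{T2}/Σα = 16.46/121.38 = 0.1356.

0.1356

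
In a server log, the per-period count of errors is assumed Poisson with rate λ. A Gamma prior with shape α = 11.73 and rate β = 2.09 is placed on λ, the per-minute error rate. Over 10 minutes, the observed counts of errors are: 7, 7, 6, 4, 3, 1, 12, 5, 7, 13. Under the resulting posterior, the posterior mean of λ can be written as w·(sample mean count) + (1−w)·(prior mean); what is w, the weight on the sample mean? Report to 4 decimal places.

With a Gamma(shape α, rate β) prior, the Poisson likelihood is conjugate: the posterior is Gamma(α + ΣXᵢ, β + n).
Posterior mean = (α₀+S)/(β₀+n) = [n/(β₀+n)]·(S/n) + [β₀/(β₀+n)]·(α₀/β₀), so only n and β₀ enter the weight.
Weight on data w = n/(β₀+n) = 10/(2.09+10) = 10/12.09 = 0.8271.

0.8271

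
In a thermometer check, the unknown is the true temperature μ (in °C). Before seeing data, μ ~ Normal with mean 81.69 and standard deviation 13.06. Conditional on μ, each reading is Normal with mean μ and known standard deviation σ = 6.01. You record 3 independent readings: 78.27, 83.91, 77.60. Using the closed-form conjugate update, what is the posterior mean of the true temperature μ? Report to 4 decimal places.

80.0429

For Normal data with known variance σ², a Normal(μ₀, σ₀²) prior on μ is conjugate. Posterior precision = 1/σ₀² + n/σ²; posterior mean is the precision-weighted average of μ₀ and x̄.
Σxᵢ = 78.27 + 83.91 + 77.60 = 239.78, so n·x̄ = 239.78.
σ₀² = 13.06² = 170.5636, σ² = 6.01² = 36.1201; σ² + n·σ₀² = 36.1201 + 3·170.5636 = 547.8109.
Posterior mean = (μ₀/σ₀² + n·x̄/σ²)/(1/σ₀² + n/σ²) = (σ²·μ₀ + σ₀²·n·x̄)/(σ² + n·σ₀²) = (36.1201·81.69 + 170.5636·239.78)/547.8109 = 43848.390977/547.8109 = 80.0429.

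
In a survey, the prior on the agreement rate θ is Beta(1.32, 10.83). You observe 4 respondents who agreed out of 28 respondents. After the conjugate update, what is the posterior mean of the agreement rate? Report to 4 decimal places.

0.1325

The Beta prior is conjugate to a Binomial/Bernoulli likelihood; the update adds successes to α and failures to β.
Posterior: Beta(α+k, β+n−k) = Beta(1.32+4, 10.83+24) = Beta(5.32, 34.83).
Posterior mean = α/(α+β) = 5.32/40.15 = 0.1325.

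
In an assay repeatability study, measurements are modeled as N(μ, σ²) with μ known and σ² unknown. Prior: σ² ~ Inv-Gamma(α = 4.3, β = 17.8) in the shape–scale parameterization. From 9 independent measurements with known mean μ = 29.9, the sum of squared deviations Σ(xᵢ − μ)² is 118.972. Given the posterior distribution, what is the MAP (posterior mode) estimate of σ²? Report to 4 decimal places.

With known mean μ and an Inverse-Gamma(α, β) prior on σ², the Normal likelihood is conjugate: posterior is Inv-Gamma(α + n/2, β + Σ(xᵢ−μ)²/2).
Posterior: Inv-Gamma(4.3 + 9/2, 17.8 + 118.972/2) = Inv-Gamma(8.80, 77.2860).
Mode = β/(α+1) = 77.2860/9.80 = 7.8863.

7.8863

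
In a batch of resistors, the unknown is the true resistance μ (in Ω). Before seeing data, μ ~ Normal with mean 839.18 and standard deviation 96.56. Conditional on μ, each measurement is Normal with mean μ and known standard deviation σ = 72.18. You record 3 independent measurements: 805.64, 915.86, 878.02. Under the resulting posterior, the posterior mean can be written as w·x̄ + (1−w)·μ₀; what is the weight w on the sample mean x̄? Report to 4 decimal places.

0.8430

For Normal data with known variance σ², a Normal(μ₀, σ₀²) prior on μ is conjugate. Posterior precision = 1/σ₀² + n/σ²; posterior mean is the precision-weighted average of μ₀ and x̄.
σ₀² = 96.56² = 9323.8336, σ² = 72.18² = 5209.9524. Prior precision 1/σ₀² = 1/9323.8336; data precision n/σ² = 3/5209.9524.
w = (n/σ²)/(1/σ₀² + n/σ²) = n·σ₀²/(σ² + n·σ₀²) = 3·9323.8336/(5209.9524 + 3·9323.8336) = 27971.5008/33181.4532 = 0.8430.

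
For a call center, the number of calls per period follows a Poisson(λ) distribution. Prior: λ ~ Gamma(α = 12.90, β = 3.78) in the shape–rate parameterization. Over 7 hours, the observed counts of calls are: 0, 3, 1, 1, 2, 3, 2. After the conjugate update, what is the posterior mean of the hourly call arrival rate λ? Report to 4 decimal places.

With a Gamma(shape α, rate β) prior, the Poisson likelihood is conjugate: the posterior is Gamma(α + ΣXᵢ, β + n).
Sum of counts S = 12 over n = 7 hours.
Posterior: Gamma(α+S, β+n) = Gamma(12.90+12, 3.78+7) = Gamma(24.90, 10.78).
Posterior mean = α/β = 24.90/10.78 = 2.3098.

2.3098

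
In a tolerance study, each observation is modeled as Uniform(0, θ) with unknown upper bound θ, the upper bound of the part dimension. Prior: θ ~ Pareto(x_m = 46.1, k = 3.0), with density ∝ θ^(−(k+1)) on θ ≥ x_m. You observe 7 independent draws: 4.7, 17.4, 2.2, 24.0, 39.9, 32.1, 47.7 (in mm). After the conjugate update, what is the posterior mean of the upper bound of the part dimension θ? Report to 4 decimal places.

53.0000

A Pareto(scale x_m, shape k) prior on the upper bound θ of Uniform(0, θ) is conjugate: posterior is Pareto(max(x_m, max xᵢ), k + n).
Sample maximum = 47.7; prior scale x_m = 46.1 → posterior scale = max = 47.7.
Posterior shape = 3.0 + 7 = 10.0.
E[θ|data] = k·x_m/(k−1) = 10.0·47.7/9.0 = 53.0000.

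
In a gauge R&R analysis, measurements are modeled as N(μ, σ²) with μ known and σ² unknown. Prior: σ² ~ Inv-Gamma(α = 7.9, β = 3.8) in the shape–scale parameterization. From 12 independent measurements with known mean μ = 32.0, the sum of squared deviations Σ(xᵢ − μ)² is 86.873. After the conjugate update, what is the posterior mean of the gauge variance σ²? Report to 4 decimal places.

3.6617

With known mean μ and an Inverse-Gamma(α, β) prior on σ², the Normal likelihood is conjugate: posterior is Inv-Gamma(α + n/2, β + Σ(xᵢ−μ)²/2).
Posterior: Inv-Gamma(7.9 + 12/2, 3.8 + 86.873/2) = Inv-Gamma(13.90, 47.2365).
E[σ²|data] = β/(α−1) = 47.2365/12.90 = 3.6617.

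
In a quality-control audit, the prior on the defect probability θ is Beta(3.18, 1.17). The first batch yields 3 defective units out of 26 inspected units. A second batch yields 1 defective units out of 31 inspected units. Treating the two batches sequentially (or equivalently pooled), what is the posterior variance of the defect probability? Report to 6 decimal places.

The Beta prior is conjugate to a Binomial/Bernoulli likelihood; the update adds successes to α and failures to β.
After batch 1: Beta(3.18+3, 1.17+23) = Beta(6.18, 24.17).
After batch 2: Beta(6.18+1, 24.17+30) = Beta(7.18, 54.17).
Var = αβ/((α+β)²(α+β+1)) = 7.18·54.17/(61.35²·62.35) = 0.001657.

0.001657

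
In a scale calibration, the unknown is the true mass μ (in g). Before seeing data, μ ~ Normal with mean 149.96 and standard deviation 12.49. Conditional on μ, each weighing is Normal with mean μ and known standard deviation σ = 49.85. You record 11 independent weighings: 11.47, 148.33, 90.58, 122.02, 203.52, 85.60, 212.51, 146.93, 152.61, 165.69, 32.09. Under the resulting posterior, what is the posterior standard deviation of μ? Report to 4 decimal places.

9.6062

For Normal data with known variance σ², a Normal(μ₀, σ₀²) prior on μ is conjugate. Posterior precision = 1/σ₀² + n/σ²; posterior mean is the precision-weighted average of μ₀ and x̄.
σ₀² = 12.49² = 156.0001, σ² = 49.85² = 2485.0225; σ² + n·σ₀² = 2485.0225 + 11·156.0001 = 4201.0236.
Posterior precision = 1/σ₀² + n/σ² = 1/156.0001 + 11/2485.0225 = (σ² + n·σ₀²)/(σ₀²σ²) = 4201.0236/(156.0001·2485.0225); posterior variance σₙ² = σ₀²σ²/(σ² + n·σ₀²) = 156.0001·2485.0225/4201.0236 = 92.278405.
Posterior SD = √σₙ² = √(156.0001·2485.0225/4201.0236) = 9.6062.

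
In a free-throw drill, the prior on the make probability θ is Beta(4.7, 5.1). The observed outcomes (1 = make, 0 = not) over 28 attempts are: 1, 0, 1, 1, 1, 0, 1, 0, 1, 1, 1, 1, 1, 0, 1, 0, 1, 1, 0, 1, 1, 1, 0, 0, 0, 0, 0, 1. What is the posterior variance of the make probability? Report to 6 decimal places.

0.006302

The Beta prior is conjugate to a Binomial/Bernoulli likelihood; the update adds successes to α and failures to β.
Posterior: Beta(α+k, β+n−k) = Beta(4.7+17, 5.1+11) = Beta(21.7, 16.1).
Var = αβ/((α+β)²(α+β+1)) = 21.7·16.1/(37.8²·38.8) = 0.006302.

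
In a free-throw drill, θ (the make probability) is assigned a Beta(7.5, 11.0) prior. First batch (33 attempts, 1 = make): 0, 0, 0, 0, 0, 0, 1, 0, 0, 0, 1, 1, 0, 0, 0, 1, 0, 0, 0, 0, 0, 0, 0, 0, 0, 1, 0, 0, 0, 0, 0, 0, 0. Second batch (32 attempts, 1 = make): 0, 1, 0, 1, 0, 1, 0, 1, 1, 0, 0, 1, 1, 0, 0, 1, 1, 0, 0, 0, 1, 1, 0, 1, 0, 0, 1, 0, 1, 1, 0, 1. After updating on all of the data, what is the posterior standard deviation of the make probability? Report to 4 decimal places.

The Beta prior is conjugate to a Binomial/Bernoulli likelihood; the update adds successes to α and failures to β.
After batch 1: Beta(7.5+5, 11.0+28) = Beta(12.5, 39.0).
After batch 2: Beta(12.5+16, 39.0+16) = Beta(28.5, 55.0).
Var = αβ/((α+β)²(α+β+1)) = 28.5·55.0/(83.5²·84.5) = 0.00266059; SD = √0.00266059 = 0.0516.

0.0516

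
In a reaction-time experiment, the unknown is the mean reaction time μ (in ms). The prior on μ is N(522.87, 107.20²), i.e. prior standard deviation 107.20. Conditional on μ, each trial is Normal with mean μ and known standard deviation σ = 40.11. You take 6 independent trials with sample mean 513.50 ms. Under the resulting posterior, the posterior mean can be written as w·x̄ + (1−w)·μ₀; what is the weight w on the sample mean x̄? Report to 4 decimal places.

For Normal data with known variance σ², a Normal(μ₀, σ₀²) prior on μ is conjugate. Posterior precision = 1/σ₀² + n/σ²; posterior mean is the precision-weighted average of μ₀ and x̄.
σ₀² = 107.20² = 11491.84, σ² = 40.11² = 1608.8121. Prior precision 1/σ₀² = 1/11491.84; data precision n/σ² = 6/1608.8121.
w = (n/σ²)/(1/σ₀² + n/σ²) = n·σ₀²/(σ² + n·σ₀²) = 6·11491.84/(1608.8121 + 6·11491.84) = 68951.04/70559.8521 = 0.9772.

0.9772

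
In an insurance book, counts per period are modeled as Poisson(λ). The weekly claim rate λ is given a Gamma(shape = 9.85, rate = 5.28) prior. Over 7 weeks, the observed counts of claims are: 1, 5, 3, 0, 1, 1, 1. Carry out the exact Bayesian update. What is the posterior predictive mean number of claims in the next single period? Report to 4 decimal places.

1.7793

With a Gamma(shape α, rate β) prior, the Poisson likelihood is conjugate: the posterior is Gamma(α + ΣXᵢ, β + n).
Sum of counts S = 12 over n = 7 weeks.
Posterior: Gamma(α+S, β+n) = Gamma(9.85+12, 5.28+7) = Gamma(21.85, 12.28).
The predictive distribution for one future period is NegBinom with mean α/β = 1.7793.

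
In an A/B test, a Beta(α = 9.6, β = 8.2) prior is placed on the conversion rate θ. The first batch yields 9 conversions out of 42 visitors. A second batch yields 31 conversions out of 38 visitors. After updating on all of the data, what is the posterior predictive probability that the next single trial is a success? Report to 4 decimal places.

The Beta prior is conjugate to a Binomial/Bernoulli likelihood; the update adds successes to α and failures to β.
After batch 1: Beta(9.6+9, 8.2+33) = Beta(18.6, 41.2).
After batch 2: Beta(18.6+31, 41.2+7) = Beta(49.6, 48.2).
For a single future Bernoulli trial, P(success | data) = α/(α+β) = 0.5072.

0.5072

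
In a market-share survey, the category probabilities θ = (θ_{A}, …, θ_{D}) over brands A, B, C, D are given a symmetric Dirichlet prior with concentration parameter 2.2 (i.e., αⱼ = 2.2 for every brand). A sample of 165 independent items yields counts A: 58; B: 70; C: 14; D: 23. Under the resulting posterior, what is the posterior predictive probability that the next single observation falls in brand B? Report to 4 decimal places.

The Dirichlet prior is conjugate to the Multinomial likelihood: each posterior αⱼ = prior αⱼ + observed count nⱼ.
Posterior concentration: (60.2, 72.2, 16.2, 25.2), total = 173.8.
P(next = B | data) = α_{B}/Σα = 0.4154.

0.4154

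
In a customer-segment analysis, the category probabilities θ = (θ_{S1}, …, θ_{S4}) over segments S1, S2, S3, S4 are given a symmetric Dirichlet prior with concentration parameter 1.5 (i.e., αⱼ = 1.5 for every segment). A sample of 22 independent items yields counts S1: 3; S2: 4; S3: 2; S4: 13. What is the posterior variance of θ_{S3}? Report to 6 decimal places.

0.003772

The Dirichlet prior is conjugate to the Multinomial likelihood: each posterior αⱼ = prior αⱼ + observed count nⱼ.
Posterior concentration: (4.5, 5.5, 3.5, 14.5), total = 28.0.
Var[θ_j] = α_j(Σα−α_j)/((Σα)²(Σα+1)) = 3.5·24.5/(28.0²·29.0) = 0.003772.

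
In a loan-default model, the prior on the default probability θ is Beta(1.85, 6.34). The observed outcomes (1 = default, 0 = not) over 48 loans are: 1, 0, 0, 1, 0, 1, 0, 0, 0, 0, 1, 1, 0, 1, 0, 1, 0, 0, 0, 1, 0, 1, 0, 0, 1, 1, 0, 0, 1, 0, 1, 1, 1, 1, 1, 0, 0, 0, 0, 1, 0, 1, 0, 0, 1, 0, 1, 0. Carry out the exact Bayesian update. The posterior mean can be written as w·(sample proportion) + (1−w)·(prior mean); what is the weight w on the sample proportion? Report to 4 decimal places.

0.8542

The Beta prior is conjugate to a Binomial/Bernoulli likelihood; the update adds successes to α and failures to β.
Posterior mean = (α₀+k)/(α₀+β₀+n) = [n/(α₀+β₀+n)]·(k/n) + [(α₀+β₀)/(α₀+β₀+n)]·α₀/(α₀+β₀), so only n and the prior enter the weight.
The weight on the data is w = n/(α₀+β₀+n) = 48/(1.85+6.34+48) = 48/56.19 = 0.8542.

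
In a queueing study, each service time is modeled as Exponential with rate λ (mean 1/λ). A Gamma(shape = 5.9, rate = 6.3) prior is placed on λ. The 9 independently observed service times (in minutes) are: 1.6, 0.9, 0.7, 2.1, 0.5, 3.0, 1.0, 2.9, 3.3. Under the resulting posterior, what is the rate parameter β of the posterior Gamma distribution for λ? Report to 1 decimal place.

With a Gamma(shape α, rate β) prior on the exponential rate λ, the posterior after n observations with total T = Σxᵢ is Gamma(α+n, β+T).
Sum of observations T = 16.0 minutes; n = 9.
Posterior: Gamma(5.9+9, 6.3+16.0) = Gamma(14.9, 22.3).
Posterior β = 22.3.

22.3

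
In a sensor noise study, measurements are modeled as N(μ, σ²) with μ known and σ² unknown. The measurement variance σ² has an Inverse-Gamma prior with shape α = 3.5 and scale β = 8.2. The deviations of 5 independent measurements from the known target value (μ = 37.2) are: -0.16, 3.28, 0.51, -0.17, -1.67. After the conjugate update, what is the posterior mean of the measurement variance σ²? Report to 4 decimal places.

With known mean μ and an Inverse-Gamma(α, β) prior on σ², the Normal likelihood is conjugate: posterior is Inv-Gamma(α + n/2, β + Σ(xᵢ−μ)²/2).
Σ(xᵢ−μ)² = (-0.16)² + (3.28)² + (0.51)² + (-0.17)² + (-1.67)² = 13.8619.
Posterior: Inv-Gamma(3.5 + 5/2, 8.2 + 13.8619/2) = Inv-Gamma(6.00, 15.13095).
E[σ²|data] = β/(α−1) = 15.13095/5.00 = 3.0262.

3.0262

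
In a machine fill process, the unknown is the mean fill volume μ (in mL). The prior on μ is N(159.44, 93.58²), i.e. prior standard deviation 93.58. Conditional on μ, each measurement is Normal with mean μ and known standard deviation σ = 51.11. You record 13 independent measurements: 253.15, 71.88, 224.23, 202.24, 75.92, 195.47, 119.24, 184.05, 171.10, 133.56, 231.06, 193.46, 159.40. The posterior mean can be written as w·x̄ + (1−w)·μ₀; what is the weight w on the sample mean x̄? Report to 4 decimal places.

0.9776

For Normal data with known variance σ², a Normal(μ₀, σ₀²) prior on μ is conjugate. Posterior precision = 1/σ₀² + n/σ²; posterior mean is the precision-weighted average of μ₀ and x̄.
σ₀² = 93.58² = 8757.2164, σ² = 51.11² = 2612.2321. Prior precision 1/σ₀² = 1/8757.2164; data precision n/σ² = 13/2612.2321.
w = (n/σ²)/(1/σ₀² + n/σ²) = n·σ₀²/(σ² + n·σ₀²) = 13·8757.2164/(2612.2321 + 13·8757.2164) = 113843.8132/116456.0453 = 0.9776.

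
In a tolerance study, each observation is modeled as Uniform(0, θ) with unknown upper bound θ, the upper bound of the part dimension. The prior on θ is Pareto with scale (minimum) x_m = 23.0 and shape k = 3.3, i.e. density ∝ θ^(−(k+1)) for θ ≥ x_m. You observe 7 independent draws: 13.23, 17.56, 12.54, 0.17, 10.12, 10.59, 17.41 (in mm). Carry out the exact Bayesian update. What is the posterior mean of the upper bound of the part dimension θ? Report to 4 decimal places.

A Pareto(scale x_m, shape k) prior on the upper bound θ of Uniform(0, θ) is conjugate: posterior is Pareto(max(x_m, max xᵢ), k + n).
Sample maximum = 17.56; prior scale x_m = 23.0 → posterior scale = max = 23.00.
Posterior shape = 3.3 + 7 = 10.3.
E[θ|data] = k·x_m/(k−1) = 10.3·23.00/9.3 = 25.4731.

25.4731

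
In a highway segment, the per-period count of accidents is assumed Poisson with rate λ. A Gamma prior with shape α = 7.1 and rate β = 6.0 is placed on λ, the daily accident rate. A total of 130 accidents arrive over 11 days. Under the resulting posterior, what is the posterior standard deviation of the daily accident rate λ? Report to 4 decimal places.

0.6888

With a Gamma(shape α, rate β) prior, the Poisson likelihood is conjugate: the posterior is Gamma(α + ΣXᵢ, β + n).
Posterior: Gamma(α+S, β+n) = Gamma(7.1+130, 6.0+11) = Gamma(137.1, 17.0).
SD = √α/β = √137.1/17.0 = 0.6888.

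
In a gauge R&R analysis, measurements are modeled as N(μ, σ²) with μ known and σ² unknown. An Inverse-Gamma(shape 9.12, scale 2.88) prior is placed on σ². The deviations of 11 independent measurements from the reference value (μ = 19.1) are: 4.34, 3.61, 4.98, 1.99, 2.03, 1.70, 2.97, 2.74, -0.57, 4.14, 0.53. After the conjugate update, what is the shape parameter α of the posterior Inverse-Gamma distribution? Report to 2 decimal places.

With known mean μ and an Inverse-Gamma(α, β) prior on σ², the Normal likelihood is conjugate: posterior is Inv-Gamma(α + n/2, β + Σ(xᵢ−μ)²/2).
Σ(xᵢ−μ)² = (4.34)² + (3.61)² + (4.98)² + (1.99)² + (2.03)² + (1.70)² + (2.97)² + (2.74)² + (-0.57)² + (4.14)² + (0.53)² = 101.7130.
Posterior: Inv-Gamma(9.12 + 11/2, 2.88 + 101.7130/2) = Inv-Gamma(14.62, 53.73650).
Posterior α = 14.62.

14.62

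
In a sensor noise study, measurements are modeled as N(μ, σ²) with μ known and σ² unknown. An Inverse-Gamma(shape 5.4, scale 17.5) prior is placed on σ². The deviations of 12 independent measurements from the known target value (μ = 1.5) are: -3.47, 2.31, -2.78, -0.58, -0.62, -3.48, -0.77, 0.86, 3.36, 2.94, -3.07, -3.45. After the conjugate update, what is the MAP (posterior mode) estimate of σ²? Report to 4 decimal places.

4.6585

With known mean μ and an Inverse-Gamma(α, β) prior on σ², the Normal likelihood is conjugate: posterior is Inv-Gamma(α + n/2, β + Σ(xᵢ−μ)²/2).
Σ(xᵢ−μ)² = (-3.47)² + (2.31)² + (-2.78)² + (-0.58)² + (-0.62)² + (-3.48)² + (-0.77)² + (0.86)² + (3.36)² + (2.94)² + (-3.07)² + (-3.45)² = 80.5297.
Posterior: Inv-Gamma(5.4 + 12/2, 17.5 + 80.5297/2) = Inv-Gamma(11.40, 57.76485).
Mode = β/(α+1) = 57.76485/12.40 = 4.6585.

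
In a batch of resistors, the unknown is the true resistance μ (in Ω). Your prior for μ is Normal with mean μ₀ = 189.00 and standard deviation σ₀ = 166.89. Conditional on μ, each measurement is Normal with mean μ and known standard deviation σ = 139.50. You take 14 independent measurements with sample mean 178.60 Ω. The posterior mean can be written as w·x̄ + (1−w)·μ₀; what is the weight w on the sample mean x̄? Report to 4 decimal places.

0.9525

For Normal data with known variance σ², a Normal(μ₀, σ₀²) prior on μ is conjugate. Posterior precision = 1/σ₀² + n/σ²; posterior mean is the precision-weighted average of μ₀ and x̄.
σ₀² = 166.89² = 27852.2721, σ² = 139.50² = 19460.25. Prior precision 1/σ₀² = 1/27852.2721; data precision n/σ² = 14/19460.25.
w = (n/σ²)/(1/σ₀² + n/σ²) = n·σ₀²/(σ² + n·σ₀²) = 14·27852.2721/(19460.25 + 14·27852.2721) = 389931.8094/409392.0594 = 0.9525.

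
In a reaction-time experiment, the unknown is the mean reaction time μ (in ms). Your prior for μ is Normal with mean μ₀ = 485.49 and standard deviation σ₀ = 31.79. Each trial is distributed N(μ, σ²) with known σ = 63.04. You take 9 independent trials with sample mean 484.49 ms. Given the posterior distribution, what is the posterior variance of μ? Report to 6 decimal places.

For Normal data with known variance σ², a Normal(μ₀, σ₀²) prior on μ is conjugate. Posterior precision = 1/σ₀² + n/σ²; posterior mean is the precision-weighted average of μ₀ and x̄.
σ₀² = 31.79² = 1010.6041, σ² = 63.04² = 3974.0416; σ² + n·σ₀² = 3974.0416 + 9·1010.6041 = 13069.4785.
Posterior precision = 1/σ₀² + n/σ² = 1/1010.6041 + 9/3974.0416 = (σ² + n·σ₀²)/(σ₀²σ²) = 13069.4785/(1010.6041·3974.0416); posterior variance σₙ² = σ₀²σ²/(σ² + n·σ₀²) = 1010.6041·3974.0416/13069.4785 = 307.294796.

307.294796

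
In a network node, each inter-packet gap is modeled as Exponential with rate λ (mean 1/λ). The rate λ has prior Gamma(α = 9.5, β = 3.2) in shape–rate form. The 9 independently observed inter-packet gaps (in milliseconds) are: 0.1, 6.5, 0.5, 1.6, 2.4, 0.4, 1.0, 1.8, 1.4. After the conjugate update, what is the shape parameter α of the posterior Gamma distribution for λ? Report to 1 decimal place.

18.5

With a Gamma(shape α, rate β) prior on the exponential rate λ, the posterior after n observations with total T = Σxᵢ is Gamma(α+n, β+T).
Sum of observations T = 15.7 milliseconds; n = 9.
Posterior: Gamma(9.5+9, 3.2+15.7) = Gamma(18.5, 18.9).
Posterior α = 18.5.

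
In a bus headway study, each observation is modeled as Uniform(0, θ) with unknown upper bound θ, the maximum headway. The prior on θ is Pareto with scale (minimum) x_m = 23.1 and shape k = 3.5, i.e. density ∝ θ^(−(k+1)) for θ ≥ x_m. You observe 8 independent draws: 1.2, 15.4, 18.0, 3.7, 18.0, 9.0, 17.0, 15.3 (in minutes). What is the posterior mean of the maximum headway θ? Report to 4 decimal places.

A Pareto(scale x_m, shape k) prior on the upper bound θ of Uniform(0, θ) is conjugate: posterior is Pareto(max(x_m, max xᵢ), k + n).
Sample maximum = 18.0; prior scale x_m = 23.1 → posterior scale = max = 23.1.
Posterior shape = 3.5 + 8 = 11.5.
E[θ|data] = k·x_m/(k−1) = 11.5·23.1/10.5 = 25.3000.

25.3000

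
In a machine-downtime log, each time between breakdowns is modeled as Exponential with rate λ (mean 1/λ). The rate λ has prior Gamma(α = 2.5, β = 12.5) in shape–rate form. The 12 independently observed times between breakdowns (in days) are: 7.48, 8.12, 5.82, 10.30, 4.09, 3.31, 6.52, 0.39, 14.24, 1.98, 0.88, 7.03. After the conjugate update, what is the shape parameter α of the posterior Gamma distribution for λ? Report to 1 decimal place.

14.5

With a Gamma(shape α, rate β) prior on the exponential rate λ, the posterior after n observations with total T = Σxᵢ is Gamma(α+n, β+T).
Sum of observations T = 70.16 days; n = 12.
Posterior: Gamma(2.5+12, 12.5+70.16) = Gamma(14.5, 82.66).
Posterior α = 14.5.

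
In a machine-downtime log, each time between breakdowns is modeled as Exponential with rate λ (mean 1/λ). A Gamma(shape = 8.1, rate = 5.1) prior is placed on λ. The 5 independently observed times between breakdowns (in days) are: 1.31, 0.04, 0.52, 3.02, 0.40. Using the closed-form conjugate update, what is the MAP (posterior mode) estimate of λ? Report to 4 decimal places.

1.1646

With a Gamma(shape α, rate β) prior on the exponential rate λ, the posterior after n observations with total T = Σxᵢ is Gamma(α+n, β+T).
Sum of observations T = 5.29 days; n = 5.
Posterior: Gamma(8.1+5, 5.1+5.29) = Gamma(13.1, 10.39).
Mode = (α−1)/β = 1.1646.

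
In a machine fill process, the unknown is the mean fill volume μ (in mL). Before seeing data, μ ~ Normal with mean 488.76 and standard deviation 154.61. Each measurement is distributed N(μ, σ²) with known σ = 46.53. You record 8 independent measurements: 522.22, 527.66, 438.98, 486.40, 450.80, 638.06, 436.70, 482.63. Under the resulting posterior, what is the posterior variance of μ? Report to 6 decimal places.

For Normal data with known variance σ², a Normal(μ₀, σ₀²) prior on μ is conjugate. Posterior precision = 1/σ₀² + n/σ²; posterior mean is the precision-weighted average of μ₀ and x̄.
σ₀² = 154.61² = 23904.2521, σ² = 46.53² = 2165.0409; σ² + n·σ₀² = 2165.0409 + 8·23904.2521 = 193399.0577.
Posterior precision = 1/σ₀² + n/σ² = 1/23904.2521 + 8/2165.0409 = (σ² + n·σ₀²)/(σ₀²σ²) = 193399.0577/(23904.2521·2165.0409); posterior variance σₙ² = σ₀²σ²/(σ² + n·σ₀²) = 23904.2521·2165.0409/193399.0577 = 267.600495.

267.600495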